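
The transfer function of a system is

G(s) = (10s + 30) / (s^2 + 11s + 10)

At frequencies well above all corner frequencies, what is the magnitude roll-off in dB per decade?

-20 dB/decade

Each pole contributes −20 dB/decade at high frequency; each zero contributes +20 dB/decade.
Net: 1 zero(s) − 2 pole(s) → -20 dB/decade.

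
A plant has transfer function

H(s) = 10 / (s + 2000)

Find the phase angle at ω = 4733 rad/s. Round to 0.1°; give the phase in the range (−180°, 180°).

Substitute s = j4733:
Numerator: 10 = 10 + j0
Denominator: (j4733) + 2000 = 2000 + j4733
|N| = √(10² + 0²) ≈ 10, ∠N ≈ 0.00°
|D| = √(2000² + 4733²) ≈ 5138.2, ∠D ≈ 67.09°
∠H = 0.00° − 67.09° = -67.09°

-67.1°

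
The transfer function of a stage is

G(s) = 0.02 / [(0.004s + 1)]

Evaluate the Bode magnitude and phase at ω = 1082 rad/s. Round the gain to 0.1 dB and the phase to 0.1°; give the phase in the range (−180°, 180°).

At ω = 1082 rad/s:
pole (1 + j1082·0.004) = 1 + j4.328 → |·| ≈ 4.442, ∠ ≈ 76.99°
|G| = 0.02 · 1 / (4.442) ≈ 0.0045025
Gain = 20 log₁₀(0.0045025) ≈ -46.93 dB
∠G = (0°) − (76.99°) = -76.99°

-46.9 dB, -77.0°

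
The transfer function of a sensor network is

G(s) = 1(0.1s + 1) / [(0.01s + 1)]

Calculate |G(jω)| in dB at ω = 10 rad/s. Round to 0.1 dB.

At ω = 10 rad/s:
zero (1 + j10·0.1) = 1 + j1 → |·| ≈ 1.4142, ∠ ≈ 45.00°
pole (1 + j10·0.01) = 1 + j0.1 → |·| ≈ 1.005, ∠ ≈ 5.71°
|G| = 1 · 1.4142 / (1.005) ≈ 1.4072
Gain = 20 log₁₀(1.4072) ≈ 2.97 dB

3.0 dB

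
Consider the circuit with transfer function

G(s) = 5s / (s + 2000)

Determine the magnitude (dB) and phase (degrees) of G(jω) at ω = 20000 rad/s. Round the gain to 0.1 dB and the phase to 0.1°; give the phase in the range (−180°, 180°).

At s = jω = j20000:
zero at origin: s = j20000 → |·| = 20000, ∠ = 90.00°
pole (s+2000): 2000 + j20000 → |·| = √(2000²+20000²) = √404000000 ≈ 20100, ∠ = arctan(20000/2000) ≈ 84.29°
|G| = 5 · 20000 / 20100 ≈ 4.9751
Gain = 20 log₁₀(4.9751) ≈ 13.94 dB
∠G = 90.00° − 84.29° = 5.71°

13.9 dB, 5.7°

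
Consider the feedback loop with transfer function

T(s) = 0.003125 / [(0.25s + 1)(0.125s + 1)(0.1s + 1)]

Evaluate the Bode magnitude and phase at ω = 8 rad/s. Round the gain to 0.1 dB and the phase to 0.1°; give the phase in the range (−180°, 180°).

At ω = 8 rad/s:
pole (1 + j8·0.25) = 1 + j2 → |·| ≈ 2.2361, ∠ ≈ 63.43°
pole (1 + j8·0.125) = 1 + j1 → |·| ≈ 1.4142, ∠ ≈ 45.00°
pole (1 + j8·0.1) = 1 + j0.8 → |·| ≈ 1.2806, ∠ ≈ 38.66°
|T| = 0.003125 · 1 / (2.2361 · 1.4142 · 1.2806) ≈ 0.00077168
Gain = 20 log₁₀(0.00077168) ≈ -62.25 dB
∠T = (0°) − (63.43° + 45.00° + 38.66°) = -147.09°

-62.3 dB, -147.1°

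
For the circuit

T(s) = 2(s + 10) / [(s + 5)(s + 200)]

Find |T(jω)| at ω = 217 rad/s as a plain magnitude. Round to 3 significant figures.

At s = jω = j217:
zero (s+10): 10 + j217 → |·| = √(10²+217²) = √47189 ≈ 217.23, ∠ = arctan(217/10) ≈ 87.36°
pole (s+5): 5 + j217 → |·| = √(5²+217²) = √47114 ≈ 217.06, ∠ = arctan(217/5) ≈ 88.68°
pole (s+200): 200 + j217 → |·| = √(200²+217²) = √87089 ≈ 295.11, ∠ = arctan(217/200) ≈ 47.33°
|T| = 2 · 217.23 / 64057 ≈ 0.0067824

0.00678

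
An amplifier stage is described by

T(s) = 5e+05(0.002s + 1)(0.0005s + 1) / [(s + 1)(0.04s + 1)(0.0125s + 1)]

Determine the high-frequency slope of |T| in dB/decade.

-20 dB/decade

Each pole contributes −20 dB/decade at high frequency; each zero contributes +20 dB/decade.
Net: 2 zero(s) − 3 pole(s) → -20 dB/decade.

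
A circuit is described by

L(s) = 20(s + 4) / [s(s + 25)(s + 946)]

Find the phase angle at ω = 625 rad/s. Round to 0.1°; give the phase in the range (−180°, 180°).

At s = jω = j625:
zero (s+4): 4 + j625 → |·| = √(4²+625²) = √390641 ≈ 625.01, ∠ = arctan(625/4) ≈ 89.63°
pole (s+25): 25 + j625 → |·| = √(25²+625²) = √391250 ≈ 625.5, ∠ = arctan(625/25) ≈ 87.71°
pole (s+946): 946 + j625 → |·| = √(946²+625²) = √1285541 ≈ 1133.8, ∠ = arctan(625/946) ≈ 33.45°
pole at origin: |s| = 625, ∠ = 90.00° (in denominator)
∠L = 89.63° − 211.16° = -121.53°

-121.5°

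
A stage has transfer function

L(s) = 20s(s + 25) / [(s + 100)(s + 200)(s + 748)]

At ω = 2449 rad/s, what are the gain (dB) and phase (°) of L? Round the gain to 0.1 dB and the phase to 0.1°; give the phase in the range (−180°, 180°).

At s = jω = j2449:
zero (s+25): 25 + j2449 → |·| = √(25²+2449²) = √5998226 ≈ 2449.1, ∠ = arctan(2449/25) ≈ 89.42°
zero at origin: s = j2449 → |·| = 2449, ∠ = 90.00°
pole (s+100): 100 + j2449 → |·| = √(100²+2449²) = √6007601 ≈ 2451, ∠ = arctan(2449/100) ≈ 87.66°
pole (s+200): 200 + j2449 → |·| = √(200²+2449²) = √6037601 ≈ 2457.2, ∠ = arctan(2449/200) ≈ 85.33°
pole (s+748): 748 + j2449 → |·| = √(748²+2449²) = √6557105 ≈ 2560.7, ∠ = arctan(2449/748) ≈ 73.02°
|L| = 20 · 5.9978e+06 / 1.5422e+10 ≈ 0.0077782
Gain = 20 log₁₀(0.0077782) ≈ -42.18 dB
∠L = 179.42° − 246.01° = -66.59°

-42.2 dB, -66.6°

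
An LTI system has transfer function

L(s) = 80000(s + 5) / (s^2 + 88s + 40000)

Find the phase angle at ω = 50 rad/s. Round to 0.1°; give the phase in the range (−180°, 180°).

At s = jω = j50:
zero (s+5): 5 + j50 → |·| = √(5²+50²) = √2525 ≈ 50.249, ∠ = arctan(50/5) ≈ 84.29°
quadratic: (j50)² + 88·j50 + 40000 = 37500 + j4400 → |·| ≈ 37757, ∠ ≈ 6.69°
∠L = 84.29° − 6.69° = 77.60°

77.6°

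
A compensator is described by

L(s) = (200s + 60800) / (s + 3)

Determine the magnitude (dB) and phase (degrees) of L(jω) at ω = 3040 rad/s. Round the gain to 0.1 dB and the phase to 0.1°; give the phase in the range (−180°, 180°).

Substitute s = j3040:
Numerator: 200(j3040) + 60800 = 60800 + j608000
Denominator: (j3040) + 3 = 3 + j3040
|N| = √(60800² + 608000²) ≈ 6.1103e+05, ∠N ≈ 84.29°
|D| = √(3² + 3040²) ≈ 3040, ∠D ≈ 89.94°
|L| = 6.1103e+05 / 3040 ≈ 201
Gain = 20 log₁₀(201) ≈ 46.06 dB
∠L = 84.29° − 89.94° = -5.65°

46.1 dB, -5.7°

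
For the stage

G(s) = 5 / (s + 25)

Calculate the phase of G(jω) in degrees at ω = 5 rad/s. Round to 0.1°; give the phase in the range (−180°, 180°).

-11.3°

Substitute s = j5:
Numerator: 5 = 5 + j0
Denominator: (j5) + 25 = 25 + j5
|N| = √(5² + 0²) ≈ 5, ∠N ≈ 0.00°
|D| = √(25² + 5²) ≈ 25.495, ∠D ≈ 11.31°
∠G = 0.00° − 11.31° = -11.31°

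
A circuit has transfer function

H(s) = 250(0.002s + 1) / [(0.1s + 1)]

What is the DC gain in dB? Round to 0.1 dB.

H(0) = 250 · 1 / 1 = 250
20 log₁₀(250) ≈ 47.96 dB

48.0 dB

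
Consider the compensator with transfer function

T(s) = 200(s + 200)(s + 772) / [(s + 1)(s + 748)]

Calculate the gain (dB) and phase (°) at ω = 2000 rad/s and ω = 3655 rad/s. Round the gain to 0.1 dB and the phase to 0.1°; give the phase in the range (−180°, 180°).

ω = 2000: 46.1 dB, -6.3°; ω = 3655: 46.0 dB, -3.5°

At s = jω = j2000:
zero (s+200): 200 + j2000 → |·| = √(200²+2000²) = √4040000 ≈ 2010, ∠ = arctan(2000/200) ≈ 84.29°
zero (s+772): 772 + j2000 → |·| = √(772²+2000²) = √4595984 ≈ 2143.8, ∠ = arctan(2000/772) ≈ 68.89°
pole (s+1): 1 + j2000 → |·| = √(1²+2000²) = √4000001 ≈ 2000, ∠ = arctan(2000/1) ≈ 89.97°
pole (s+748): 748 + j2000 → |·| = √(748²+2000²) = √4559504 ≈ 2135.3, ∠ = arctan(2000/748) ≈ 69.49°
|T| = 200 · 4.309e+06 / 4.2706e+06 ≈ 201.8
Gain = 20 log₁₀(201.8) ≈ 46.10 dB
∠T = 153.18° − 159.46° = -6.28°

At s = jω = j3655:
zero (s+200): 200 + j3655 → |·| = √(200²+3655²) = √13399025 ≈ 3660.5, ∠ = arctan(3655/200) ≈ 86.87°
zero (s+772): 772 + j3655 → |·| = √(772²+3655²) = √13955009 ≈ 3735.6, ∠ = arctan(3655/772) ≈ 78.07°
pole (s+1): 1 + j3655 → |·| = √(1²+3655²) = √13359026 ≈ 3655, ∠ = arctan(3655/1) ≈ 89.98°
pole (s+748): 748 + j3655 → |·| = √(748²+3655²) = √13918529 ≈ 3730.8, ∠ = arctan(3655/748) ≈ 78.43°
|T| = 200 · 1.3674e+07 / 1.3636e+07 ≈ 200.56
Gain = 20 log₁₀(200.56) ≈ 46.04 dB
∠T = 164.94° − 168.41° = -3.47°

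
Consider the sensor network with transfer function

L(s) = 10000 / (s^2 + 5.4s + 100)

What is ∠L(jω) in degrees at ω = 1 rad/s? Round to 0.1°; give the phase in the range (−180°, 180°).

-3.1°

At s = jω = j1:
quadratic: (j1)² + 5.4·j1 + 100 = 99 + j5.4 → |·| ≈ 99.147, ∠ ≈ 3.12°
∠L = 0.00° − 3.12° = -3.12°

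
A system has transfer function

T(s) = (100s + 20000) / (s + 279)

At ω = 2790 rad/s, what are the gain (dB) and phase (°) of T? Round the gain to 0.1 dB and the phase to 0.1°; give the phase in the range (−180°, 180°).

40.0 dB, 1.6°

Substitute s = j2790:
Numerator: 100(j2790) + 20000 = 20000 + j279000
Denominator: (j2790) + 279 = 279 + j2790
|N| = √(20000² + 279000²) ≈ 2.7972e+05, ∠N ≈ 85.90°
|D| = √(279² + 2790²) ≈ 2803.9, ∠D ≈ 84.29°
|T| = 2.7972e+05 / 2803.9 ≈ 99.761
Gain = 20 log₁₀(99.761) ≈ 39.98 dB
∠T = 85.90° − 84.29° = 1.61°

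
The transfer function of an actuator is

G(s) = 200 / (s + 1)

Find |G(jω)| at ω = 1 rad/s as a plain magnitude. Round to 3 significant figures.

Substitute s = j1:
Numerator: 200 = 200 + j0
Denominator: (j1) + 1 = 1 + j1
|N| = √(200² + 0²) ≈ 200, ∠N ≈ 0.00°
|D| = √(1² + 1²) ≈ 1.4142, ∠D ≈ 45.00°
|G| = 200 / 1.4142 ≈ 141.42

141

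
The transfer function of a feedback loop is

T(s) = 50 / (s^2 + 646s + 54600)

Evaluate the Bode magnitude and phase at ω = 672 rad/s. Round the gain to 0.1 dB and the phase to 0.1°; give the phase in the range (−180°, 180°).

Substitute s = j672:
Numerator: 50 = 50 + j0
Denominator: (j672)^2 + 646(j672) + 54600 = -396984 + j434112
|N| = √(50² + 0²) ≈ 50, ∠N ≈ 0.00°
|D| = √(396984² + 434112²) ≈ 5.8826e+05, ∠D ≈ 132.44°
|T| = 50 / 5.8826e+05 ≈ 8.4996e-05
Gain = 20 log₁₀(8.4996e-05) ≈ -81.41 dB
∠T = 0.00° − 132.44° = -132.44°

-81.4 dB, -132.4°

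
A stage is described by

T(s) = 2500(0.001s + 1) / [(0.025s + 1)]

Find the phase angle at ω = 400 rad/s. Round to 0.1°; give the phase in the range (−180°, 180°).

At ω = 400 rad/s:
zero (1 + j400·0.001) = 1 + j0.4 → |·| ≈ 1.077, ∠ ≈ 21.80°
pole (1 + j400·0.025) = 1 + j10 → |·| ≈ 10.05, ∠ ≈ 84.29°
∠T = (21.80°) − (84.29°) = -62.49°

-62.5°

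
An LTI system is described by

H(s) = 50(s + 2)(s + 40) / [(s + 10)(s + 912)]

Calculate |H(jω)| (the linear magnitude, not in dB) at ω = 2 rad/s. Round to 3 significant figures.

0.609

At s = jω = j2:
zero (s+2): 2 + j2 → |·| = √(2²+2²) = √8 ≈ 2.8284, ∠ = arctan(2/2) ≈ 45.00°
zero (s+40): 40 + j2 → |·| = √(40²+2²) = √1604 ≈ 40.05, ∠ = arctan(2/40) ≈ 2.86°
pole (s+10): 10 + j2 → |·| = √(10²+2²) = √104 ≈ 10.198, ∠ = arctan(2/10) ≈ 11.31°
pole (s+912): 912 + j2 → |·| = √(912²+2²) = √831748 ≈ 912, ∠ = arctan(2/912) ≈ 0.13°
|H| = 50 · 113.28 / 9300.6 ≈ 0.60899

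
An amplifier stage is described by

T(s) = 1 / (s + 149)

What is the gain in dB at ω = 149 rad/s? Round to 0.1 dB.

-46.5 dB

Substitute s = j149:
Numerator: 1 = 1 + j0
Denominator: (j149) + 149 = 149 + j149
|N| = √(1² + 0²) ≈ 1, ∠N ≈ 0.00°
|D| = √(149² + 149²) ≈ 210.72, ∠D ≈ 45.00°
|T| = 1 / 210.72 ≈ 0.0047456
Gain = 20 log₁₀(0.0047456) ≈ -46.47 dB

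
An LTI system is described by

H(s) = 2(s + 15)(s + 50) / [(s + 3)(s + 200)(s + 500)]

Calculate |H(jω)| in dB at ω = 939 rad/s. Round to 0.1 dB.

At s = jω = j939:
zero (s+15): 15 + j939 → |·| = √(15²+939²) = √881946 ≈ 939.12, ∠ = arctan(939/15) ≈ 89.08°
zero (s+50): 50 + j939 → |·| = √(50²+939²) = √884221 ≈ 940.33, ∠ = arctan(939/50) ≈ 86.95°
pole (s+3): 3 + j939 → |·| = √(3²+939²) = √881730 ≈ 939, ∠ = arctan(939/3) ≈ 89.82°
pole (s+200): 200 + j939 → |·| = √(200²+939²) = √921721 ≈ 960.06, ∠ = arctan(939/200) ≈ 77.98°
pole (s+500): 500 + j939 → |·| = √(500²+939²) = √1131721 ≈ 1063.8, ∠ = arctan(939/500) ≈ 61.97°
|H| = 2 · 8.8308e+05 / 9.5901e+08 ≈ 0.0018416
Gain = 20 log₁₀(0.0018416) ≈ -54.70 dB

-54.7 dB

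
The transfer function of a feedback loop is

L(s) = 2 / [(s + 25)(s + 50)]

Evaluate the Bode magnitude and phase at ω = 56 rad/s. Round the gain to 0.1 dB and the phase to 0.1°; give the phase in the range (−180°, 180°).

-67.2 dB, -114.2°

At s = jω = j56:
pole (s+25): 25 + j56 → |·| = √(25²+56²) = √3761 ≈ 61.327, ∠ = arctan(56/25) ≈ 65.94°
pole (s+50): 50 + j56 → |·| = √(50²+56²) = √5636 ≈ 75.073, ∠ = arctan(56/50) ≈ 48.24°
|L| = 2 / 4604 ≈ 0.0004344
Gain = 20 log₁₀(0.0004344) ≈ -67.24 dB
∠L = 0.00° − 114.18° = -114.18°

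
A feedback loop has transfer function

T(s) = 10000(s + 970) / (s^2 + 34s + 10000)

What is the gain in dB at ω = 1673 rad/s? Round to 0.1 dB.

16.8 dB

At s = jω = j1673:
zero (s+970): 970 + j1673 → |·| = √(970²+1673²) = √3739829 ≈ 1933.9, ∠ = arctan(1673/970) ≈ 59.89°
quadratic: (j1673)² + 34·j1673 + 10000 = -2788929 + j56882 → |·| ≈ 2.7895e+06, ∠ ≈ 178.83°
|T| = 10000 · 1933.9 / 2.7895e+06 ≈ 6.9328
Gain = 20 log₁₀(6.9328) ≈ 16.82 dB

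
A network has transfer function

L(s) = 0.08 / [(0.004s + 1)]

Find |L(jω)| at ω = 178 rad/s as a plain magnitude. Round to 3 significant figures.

0.0652

At ω = 178 rad/s:
pole (1 + j178·0.004) = 1 + j0.712 → |·| ≈ 1.2276, ∠ ≈ 35.45°
|L| = 0.08 · 1 / (1.2276) ≈ 0.065168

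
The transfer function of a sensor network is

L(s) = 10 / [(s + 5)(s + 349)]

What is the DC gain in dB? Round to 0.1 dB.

-44.8 dB

L(0) = 10 / (5·349) ≈ 0.0057307
20 log₁₀(0.0057307) ≈ -44.84 dB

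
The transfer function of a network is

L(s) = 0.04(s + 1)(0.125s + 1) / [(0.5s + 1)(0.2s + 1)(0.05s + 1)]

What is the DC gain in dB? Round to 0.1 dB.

-28.0 dB

L(0) = 0.04 · 1 / 1 = 0.04
20 log₁₀(0.04) ≈ -27.96 dB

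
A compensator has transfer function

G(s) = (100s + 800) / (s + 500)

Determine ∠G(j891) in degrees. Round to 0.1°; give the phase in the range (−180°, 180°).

28.8°

Substitute s = j891:
Numerator: 100(j891) + 800 = 800 + j89100
Denominator: (j891) + 500 = 500 + j891
|N| = √(800² + 89100²) ≈ 89104, ∠N ≈ 89.49°
|D| = √(500² + 891²) ≈ 1021.7, ∠D ≈ 60.70°
∠G = 89.49° − 60.70° = 28.79°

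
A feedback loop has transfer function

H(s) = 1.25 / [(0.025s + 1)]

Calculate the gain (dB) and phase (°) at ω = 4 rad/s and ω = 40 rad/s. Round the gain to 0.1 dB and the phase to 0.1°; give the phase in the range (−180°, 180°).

At ω = 4 rad/s:
pole (1 + j4·0.025) = 1 + j0.1 → |·| ≈ 1.005, ∠ ≈ 5.71°
|H| = 1.25 · 1 / (1.005) ≈ 1.2438
Gain = 20 log₁₀(1.2438) ≈ 1.90 dB
∠H = (0°) − (5.71°) = -5.71°

At ω = 40 rad/s:
pole (1 + j40·0.025) = 1 + j1 → |·| ≈ 1.4142, ∠ ≈ 45.00°
|H| = 1.25 · 1 / (1.4142) ≈ 0.88389
Gain = 20 log₁₀(0.88389) ≈ -1.07 dB
∠H = (0°) − (45.00°) = -45.00°

ω = 4: 1.9 dB, -5.7°; ω = 40: -1.1 dB, -45.0°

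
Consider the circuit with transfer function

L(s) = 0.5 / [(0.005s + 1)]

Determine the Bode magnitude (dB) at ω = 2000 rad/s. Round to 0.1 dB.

At ω = 2000 rad/s:
pole (1 + j2000·0.005) = 1 + j10 → |·| ≈ 10.05, ∠ ≈ 84.29°
|L| = 0.5 · 1 / (10.05) ≈ 0.049751
Gain = 20 log₁₀(0.049751) ≈ -26.06 dB

-26.1 dB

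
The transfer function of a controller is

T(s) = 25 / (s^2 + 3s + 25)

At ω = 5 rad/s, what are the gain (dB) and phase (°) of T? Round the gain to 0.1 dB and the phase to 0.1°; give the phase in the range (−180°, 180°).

At s = jω = j5:
quadratic: (j5)² + 3·j5 + 25 = 0 + j15 → |·| ≈ 15, ∠ ≈ 90.00°
|T| = 25 / 15 ≈ 1.6667
Gain = 20 log₁₀(1.6667) ≈ 4.44 dB
∠T = 0.00° − 90.00° = -90.00°

4.4 dB, -90.0°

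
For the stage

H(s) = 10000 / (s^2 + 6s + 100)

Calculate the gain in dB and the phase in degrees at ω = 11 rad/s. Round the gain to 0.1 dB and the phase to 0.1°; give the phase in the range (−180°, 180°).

At s = jω = j11:
quadratic: (j11)² + 6·j11 + 100 = -21 + j66 → |·| ≈ 69.26, ∠ ≈ 107.65°
|H| = 10000 / 69.26 ≈ 144.38
Gain = 20 log₁₀(144.38) ≈ 43.19 dB
∠H = 0.00° − 107.65° = -107.65°

43.2 dB, -107.7°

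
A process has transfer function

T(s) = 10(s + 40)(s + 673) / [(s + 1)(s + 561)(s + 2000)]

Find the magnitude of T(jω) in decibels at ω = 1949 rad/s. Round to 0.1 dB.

At s = jω = j1949:
zero (s+40): 40 + j1949 → |·| = √(40²+1949²) = √3800201 ≈ 1949.4, ∠ = arctan(1949/40) ≈ 88.82°
zero (s+673): 673 + j1949 → |·| = √(673²+1949²) = √4251530 ≈ 2061.9, ∠ = arctan(1949/673) ≈ 70.95°
pole (s+1): 1 + j1949 → |·| = √(1²+1949²) = √3798602 ≈ 1949, ∠ = arctan(1949/1) ≈ 89.97°
pole (s+561): 561 + j1949 → |·| = √(561²+1949²) = √4113322 ≈ 2028.1, ∠ = arctan(1949/561) ≈ 73.94°
pole (s+2000): 2000 + j1949 → |·| = √(2000²+1949²) = √7798601 ≈ 2792.6, ∠ = arctan(1949/2000) ≈ 44.26°
|T| = 10 · 4.0195e+06 / 1.1038e+10 ≈ 0.0036415
Gain = 20 log₁₀(0.0036415) ≈ -48.77 dB

-48.8 dB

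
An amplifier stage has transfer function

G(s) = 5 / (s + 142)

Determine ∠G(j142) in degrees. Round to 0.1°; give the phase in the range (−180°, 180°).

-45.0°

At s = jω = j142:
pole (s+142): 142 + j142 → |·| = √(142²+142²) = √40328 ≈ 200.82, ∠ = arctan(142/142) ≈ 45.00°
∠G = 0.00° − 45.00° = -45.00°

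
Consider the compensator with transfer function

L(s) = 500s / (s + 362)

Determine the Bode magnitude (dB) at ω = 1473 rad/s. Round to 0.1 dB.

At s = jω = j1473:
zero at origin: s = j1473 → |·| = 1473, ∠ = 90.00°
pole (s+362): 362 + j1473 → |·| = √(362²+1473²) = √2300773 ≈ 1516.8, ∠ = arctan(1473/362) ≈ 76.19°
|L| = 500 · 1473 / 1516.8 ≈ 485.56
Gain = 20 log₁₀(485.56) ≈ 53.72 dB

53.7 dB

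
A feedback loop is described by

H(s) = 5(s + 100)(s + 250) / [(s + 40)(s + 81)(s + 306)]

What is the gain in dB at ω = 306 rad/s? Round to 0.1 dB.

-36.5 dB

At s = jω = j306:
zero (s+100): 100 + j306 → |·| = √(100²+306²) = √103636 ≈ 321.93, ∠ = arctan(306/100) ≈ 71.90°
zero (s+250): 250 + j306 → |·| = √(250²+306²) = √156136 ≈ 395.14, ∠ = arctan(306/250) ≈ 50.75°
pole (s+40): 40 + j306 → |·| = √(40²+306²) = √95236 ≈ 308.6, ∠ = arctan(306/40) ≈ 82.55°
pole (s+81): 81 + j306 → |·| = √(81²+306²) = √100197 ≈ 316.54, ∠ = arctan(306/81) ≈ 75.17°
pole (s+306): 306 + j306 → |·| = √(306²+306²) = √187272 ≈ 432.75, ∠ = arctan(306/306) ≈ 45.00°
|H| = 5 · 1.2721e+05 / 4.2273e+07 ≈ 0.015046
Gain = 20 log₁₀(0.015046) ≈ -36.45 dB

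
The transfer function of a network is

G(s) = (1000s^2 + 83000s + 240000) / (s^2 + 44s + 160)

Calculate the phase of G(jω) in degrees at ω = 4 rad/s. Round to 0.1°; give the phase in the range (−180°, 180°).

5.3°

Substitute s = j4:
Numerator: 1000(j4)^2 + 83000(j4) + 240000 = 224000 + j332000
Denominator: (j4)^2 + 44(j4) + 160 = 144 + j176
|N| = √(224000² + 332000²) ≈ 4.005e+05, ∠N ≈ 55.99°
|D| = √(144² + 176²) ≈ 227.4, ∠D ≈ 50.71°
∠G = 55.99° − 50.71° = 5.28°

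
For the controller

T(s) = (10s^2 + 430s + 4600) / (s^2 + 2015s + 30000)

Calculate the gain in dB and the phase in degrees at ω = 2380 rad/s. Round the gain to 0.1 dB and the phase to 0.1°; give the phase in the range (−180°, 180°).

17.7 dB, 39.4°

Substitute s = j2380:
Numerator: 10(j2380)^2 + 430(j2380) + 4600 = -56639400 + j1023400
Denominator: (j2380)^2 + 2015(j2380) + 30000 = -5634400 + j4795700
|N| = √(56639400² + 1023400²) ≈ 5.6649e+07, ∠N ≈ 178.96°
|D| = √(5634400² + 4795700²) ≈ 7.399e+06, ∠D ≈ 139.60°
|T| = 5.6649e+07 / 7.399e+06 ≈ 7.6563
Gain = 20 log₁₀(7.6563) ≈ 17.68 dB
∠T = 178.96° − 139.60° = 39.36°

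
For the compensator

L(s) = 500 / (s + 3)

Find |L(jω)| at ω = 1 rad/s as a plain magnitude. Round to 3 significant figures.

At s = jω = j1:
pole (s+3): 3 + j1 → |·| = √(3²+1²) = √10 ≈ 3.1623, ∠ = arctan(1/3) ≈ 18.43°
|L| = 500 / 3.1623 ≈ 158.11

158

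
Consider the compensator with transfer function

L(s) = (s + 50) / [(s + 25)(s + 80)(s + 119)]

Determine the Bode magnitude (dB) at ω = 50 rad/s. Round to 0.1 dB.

-79.7 dB

At s = jω = j50:
zero (s+50): 50 + j50 → |·| = √(50²+50²) = √5000 ≈ 70.711, ∠ = arctan(50/50) ≈ 45.00°
pole (s+25): 25 + j50 → |·| = √(25²+50²) = √3125 ≈ 55.902, ∠ = arctan(50/25) ≈ 63.43°
pole (s+80): 80 + j50 → |·| = √(80²+50²) = √8900 ≈ 94.34, ∠ = arctan(50/80) ≈ 32.01°
pole (s+119): 119 + j50 → |·| = √(119²+50²) = √16661 ≈ 129.08, ∠ = arctan(50/119) ≈ 22.79°
|L| = 1 · 70.711 / 6.8074e+05 ≈ 0.00010387
Gain = 20 log₁₀(0.00010387) ≈ -79.67 dB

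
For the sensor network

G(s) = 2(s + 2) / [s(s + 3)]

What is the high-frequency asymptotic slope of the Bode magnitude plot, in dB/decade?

Each pole contributes −20 dB/decade at high frequency; each zero contributes +20 dB/decade.
Net: 1 zero(s) − 2 pole(s) → -20 dB/decade.

-20 dB/decade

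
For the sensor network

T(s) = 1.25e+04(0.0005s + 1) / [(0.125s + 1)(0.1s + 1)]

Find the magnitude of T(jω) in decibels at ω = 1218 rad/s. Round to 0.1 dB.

-2.1 dB

At ω = 1218 rad/s:
zero (1 + j1218·0.0005) = 1 + j0.609 → |·| ≈ 1.1708, ∠ ≈ 31.34°
pole (1 + j1218·0.125) = 1 + j152.25 → |·| ≈ 152.25, ∠ ≈ 89.62°
pole (1 + j1218·0.1) = 1 + j121.8 → |·| ≈ 121.8, ∠ ≈ 89.53°
|T| = 1.25e+04 · 1.1708 / (152.25 · 121.8) ≈ 0.7892
Gain = 20 log₁₀(0.7892) ≈ -2.06 dB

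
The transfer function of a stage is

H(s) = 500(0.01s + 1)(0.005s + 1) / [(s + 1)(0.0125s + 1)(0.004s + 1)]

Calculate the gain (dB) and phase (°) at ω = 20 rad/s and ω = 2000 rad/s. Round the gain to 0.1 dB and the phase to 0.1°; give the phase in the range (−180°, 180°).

At ω = 20 rad/s:
zero (1 + j20·0.01) = 1 + j0.2 → |·| ≈ 1.0198, ∠ ≈ 11.31°
zero (1 + j20·0.005) = 1 + j0.1 → |·| ≈ 1.005, ∠ ≈ 5.71°
pole (1 + j20·1) = 1 + j20 → |·| ≈ 20.025, ∠ ≈ 87.14°
pole (1 + j20·0.0125) = 1 + j0.25 → |·| ≈ 1.0308, ∠ ≈ 14.04°
pole (1 + j20·0.004) = 1 + j0.08 → |·| ≈ 1.0032, ∠ ≈ 4.57°
|H| = 500 · 1.0198 · 1.005 / (20.025 · 1.0308 · 1.0032) ≈ 24.747
Gain = 20 log₁₀(24.747) ≈ 27.87 dB
∠H = (11.31° + 5.71°) − (87.14° + 14.04° + 4.57°) = -88.73°

At ω = 2000 rad/s:
zero (1 + j2000·0.01) = 1 + j20 → |·| ≈ 20.025, ∠ ≈ 87.14°
zero (1 + j2000·0.005) = 1 + j10 → |·| ≈ 10.05, ∠ ≈ 84.29°
pole (1 + j2000·1) = 1 + j2000 → |·| ≈ 2000, ∠ ≈ 89.97°
pole (1 + j2000·0.0125) = 1 + j25 → |·| ≈ 25.02, ∠ ≈ 87.71°
pole (1 + j2000·0.004) = 1 + j8 → |·| ≈ 8.0623, ∠ ≈ 82.87°
|H| = 500 · 20.025 · 10.05 / (2000 · 25.02 · 8.0623) ≈ 0.24942
Gain = 20 log₁₀(0.24942) ≈ -12.06 dB
∠H = (87.14° + 84.29°) − (89.97° + 87.71° + 82.87°) = -89.12°

ω = 20: 27.9 dB, -88.7°; ω = 2000: -12.1 dB, -89.1°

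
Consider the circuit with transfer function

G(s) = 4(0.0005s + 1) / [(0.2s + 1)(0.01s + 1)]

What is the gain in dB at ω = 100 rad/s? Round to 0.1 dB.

-17.0 dB

At ω = 100 rad/s:
zero (1 + j100·0.0005) = 1 + j0.05 → |·| ≈ 1.0012, ∠ ≈ 2.86°
pole (1 + j100·0.2) = 1 + j20 → |·| ≈ 20.025, ∠ ≈ 87.14°
pole (1 + j100·0.01) = 1 + j1 → |·| ≈ 1.4142, ∠ ≈ 45.00°
|G| = 4 · 1.0012 / (20.025 · 1.4142) ≈ 0.14142
Gain = 20 log₁₀(0.14142) ≈ -16.99 dB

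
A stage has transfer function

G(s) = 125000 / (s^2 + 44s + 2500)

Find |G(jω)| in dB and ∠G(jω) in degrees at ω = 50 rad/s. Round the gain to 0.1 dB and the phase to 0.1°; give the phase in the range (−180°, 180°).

35.1 dB, -90.0°

At s = jω = j50:
quadratic: (j50)² + 44·j50 + 2500 = 0 + j2200 → |·| ≈ 2200, ∠ ≈ 90.00°
|G| = 125000 / 2200 ≈ 56.818
Gain = 20 log₁₀(56.818) ≈ 35.09 dB
∠G = 0.00° − 90.00° = -90.00°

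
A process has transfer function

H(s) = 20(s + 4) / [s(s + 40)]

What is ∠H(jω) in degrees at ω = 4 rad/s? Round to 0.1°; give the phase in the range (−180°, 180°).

-50.7°

At s = jω = j4:
zero (s+4): 4 + j4 → |·| = √(4²+4²) = √32 ≈ 5.6569, ∠ = arctan(4/4) ≈ 45.00°
pole (s+40): 40 + j4 → |·| = √(40²+4²) = √1616 ≈ 40.2, ∠ = arctan(4/40) ≈ 5.71°
pole at origin: |s| = 4, ∠ = 90.00° (in denominator)
∠H = 45.00° − 95.71° = -50.71°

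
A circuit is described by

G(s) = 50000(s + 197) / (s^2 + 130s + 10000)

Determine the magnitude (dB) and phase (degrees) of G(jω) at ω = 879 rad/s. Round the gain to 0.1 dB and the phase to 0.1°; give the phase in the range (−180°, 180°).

At s = jω = j879:
zero (s+197): 197 + j879 → |·| = √(197²+879²) = √811450 ≈ 900.81, ∠ = arctan(879/197) ≈ 77.37°
quadratic: (j879)² + 130·j879 + 10000 = -762641 + j114270 → |·| ≈ 7.7115e+05, ∠ ≈ 171.48°
|G| = 50000 · 900.81 / 7.7115e+05 ≈ 58.407
Gain = 20 log₁₀(58.407) ≈ 35.33 dB
∠G = 77.37° − 171.48° = -94.11°

35.3 dB, -94.1°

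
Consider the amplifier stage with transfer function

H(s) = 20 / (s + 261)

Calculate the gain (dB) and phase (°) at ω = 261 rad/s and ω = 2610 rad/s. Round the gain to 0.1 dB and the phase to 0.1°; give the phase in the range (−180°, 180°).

Substitute s = j261:
Numerator: 20 = 20 + j0
Denominator: (j261) + 261 = 261 + j261
|N| = √(20² + 0²) ≈ 20, ∠N ≈ 0.00°
|D| = √(261² + 261²) ≈ 369.11, ∠D ≈ 45.00°
|H| = 20 / 369.11 ≈ 0.054184
Gain = 20 log₁₀(0.054184) ≈ -25.32 dB
∠H = 0.00° − 45.00° = -45.00°

Substitute s = j2610:
Numerator: 20 = 20 + j0
Denominator: (j2610) + 261 = 261 + j2610
|N| = √(20² + 0²) ≈ 20, ∠N ≈ 0.00°
|D| = √(261² + 2610²) ≈ 2623, ∠D ≈ 84.29°
|H| = 20 / 2623 ≈ 0.0076249
Gain = 20 log₁₀(0.0076249) ≈ -42.36 dB
∠H = 0.00° − 84.29° = -84.29°

ω = 261: -25.3 dB, -45.0°; ω = 2610: -42.4 dB, -84.3°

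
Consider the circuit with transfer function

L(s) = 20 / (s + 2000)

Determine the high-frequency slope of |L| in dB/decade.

-20 dB/decade

Each pole contributes −20 dB/decade at high frequency; each zero contributes +20 dB/decade.
Net: 0 zero(s) − 1 pole(s) → -20 dB/decade.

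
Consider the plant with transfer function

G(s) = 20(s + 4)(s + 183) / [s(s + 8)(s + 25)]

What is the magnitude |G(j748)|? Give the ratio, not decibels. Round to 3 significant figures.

0.0275

At s = jω = j748:
zero (s+4): 4 + j748 → |·| = √(4²+748²) = √559520 ≈ 748.01, ∠ = arctan(748/4) ≈ 89.69°
zero (s+183): 183 + j748 → |·| = √(183²+748²) = √592993 ≈ 770.06, ∠ = arctan(748/183) ≈ 76.25°
pole (s+8): 8 + j748 → |·| = √(8²+748²) = √559568 ≈ 748.04, ∠ = arctan(748/8) ≈ 89.39°
pole (s+25): 25 + j748 → |·| = √(25²+748²) = √560129 ≈ 748.42, ∠ = arctan(748/25) ≈ 88.09°
pole at origin: |s| = 748, ∠ = 90.00° (in denominator)
|G| = 20 · 5.7601e+05 / 4.1877e+08 ≈ 0.02751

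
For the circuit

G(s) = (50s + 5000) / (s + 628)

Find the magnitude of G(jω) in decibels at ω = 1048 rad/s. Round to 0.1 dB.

Substitute s = j1048:
Numerator: 50(j1048) + 5000 = 5000 + j52400
Denominator: (j1048) + 628 = 628 + j1048
|N| = √(5000² + 52400²) ≈ 52638, ∠N ≈ 84.55°
|D| = √(628² + 1048²) ≈ 1221.8, ∠D ≈ 59.07°
|G| = 52638 / 1221.8 ≈ 43.082
Gain = 20 log₁₀(43.082) ≈ 32.69 dB

32.7 dB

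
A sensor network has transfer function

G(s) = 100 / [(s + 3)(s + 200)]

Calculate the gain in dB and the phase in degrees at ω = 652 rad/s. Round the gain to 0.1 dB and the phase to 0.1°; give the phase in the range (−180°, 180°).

-73.0 dB, -162.7°

At s = jω = j652:
pole (s+3): 3 + j652 → |·| = √(3²+652²) = √425113 ≈ 652.01, ∠ = arctan(652/3) ≈ 89.74°
pole (s+200): 200 + j652 → |·| = √(200²+652²) = √465104 ≈ 681.99, ∠ = arctan(652/200) ≈ 72.95°
|G| = 100 / 4.4466e+05 ≈ 0.00022489
Gain = 20 log₁₀(0.00022489) ≈ -72.96 dB
∠G = 0.00° − 162.69° = -162.69°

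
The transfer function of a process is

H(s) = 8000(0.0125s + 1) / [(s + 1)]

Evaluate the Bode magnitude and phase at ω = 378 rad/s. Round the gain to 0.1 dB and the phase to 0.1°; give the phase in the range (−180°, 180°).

At ω = 378 rad/s:
zero (1 + j378·0.0125) = 1 + j4.725 → |·| ≈ 4.8297, ∠ ≈ 78.05°
pole (1 + j378·1) = 1 + j378 → |·| ≈ 378, ∠ ≈ 89.85°
|H| = 8000 · 4.8297 / (378) ≈ 102.22
Gain = 20 log₁₀(102.22) ≈ 40.19 dB
∠H = (78.05°) − (89.85°) = -11.80°

40.2 dB, -11.8°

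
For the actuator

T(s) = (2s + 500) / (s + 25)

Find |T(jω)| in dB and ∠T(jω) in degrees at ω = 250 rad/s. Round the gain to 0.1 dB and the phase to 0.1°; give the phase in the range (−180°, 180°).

9.0 dB, -39.3°

Substitute s = j250:
Numerator: 2(j250) + 500 = 500 + j500
Denominator: (j250) + 25 = 25 + j250
|N| = √(500² + 500²) ≈ 707.11, ∠N ≈ 45.00°
|D| = √(25² + 250²) ≈ 251.25, ∠D ≈ 84.29°
|T| = 707.11 / 251.25 ≈ 2.8144
Gain = 20 log₁₀(2.8144) ≈ 8.99 dB
∠T = 45.00° − 84.29° = -39.29°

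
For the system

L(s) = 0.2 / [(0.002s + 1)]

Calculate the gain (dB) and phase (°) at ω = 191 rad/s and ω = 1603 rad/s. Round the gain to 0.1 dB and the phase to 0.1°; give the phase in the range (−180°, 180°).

At ω = 191 rad/s:
pole (1 + j191·0.002) = 1 + j0.382 → |·| ≈ 1.0705, ∠ ≈ 20.91°
|L| = 0.2 · 1 / (1.0705) ≈ 0.18683
Gain = 20 log₁₀(0.18683) ≈ -14.57 dB
∠L = (0°) − (20.91°) = -20.91°

At ω = 1603 rad/s:
pole (1 + j1603·0.002) = 1 + j3.206 → |·| ≈ 3.3583, ∠ ≈ 72.68°
|L| = 0.2 · 1 / (3.3583) ≈ 0.059554
Gain = 20 log₁₀(0.059554) ≈ -24.50 dB
∠L = (0°) − (72.68°) = -72.68°

ω = 191: -14.6 dB, -20.9°; ω = 1603: -24.5 dB, -72.7°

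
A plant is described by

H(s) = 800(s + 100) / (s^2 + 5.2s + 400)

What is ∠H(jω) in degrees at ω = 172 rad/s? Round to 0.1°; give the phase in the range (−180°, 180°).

At s = jω = j172:
zero (s+100): 100 + j172 → |·| = √(100²+172²) = √39584 ≈ 198.96, ∠ = arctan(172/100) ≈ 59.83°
quadratic: (j172)² + 5.2·j172 + 400 = -29184 + j894.4 → |·| ≈ 29198, ∠ ≈ 178.24°
∠H = 59.83° − 178.24° = -118.41°

-118.4°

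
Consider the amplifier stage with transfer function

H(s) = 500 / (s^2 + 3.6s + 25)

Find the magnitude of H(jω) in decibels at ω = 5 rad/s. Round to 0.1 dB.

28.9 dB

At s = jω = j5:
quadratic: (j5)² + 3.6·j5 + 25 = 0 + j18 → |·| ≈ 18, ∠ ≈ 90.00°
|H| = 500 / 18 ≈ 27.778
Gain = 20 log₁₀(27.778) ≈ 28.87 dB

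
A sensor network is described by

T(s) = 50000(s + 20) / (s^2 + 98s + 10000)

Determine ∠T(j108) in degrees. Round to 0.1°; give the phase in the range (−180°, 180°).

-19.4°

At s = jω = j108:
zero (s+20): 20 + j108 → |·| = √(20²+108²) = √12064 ≈ 109.84, ∠ = arctan(108/20) ≈ 79.51°
quadratic: (j108)² + 98·j108 + 10000 = -1664 + j10584 → |·| ≈ 10714, ∠ ≈ 98.93°
∠T = 79.51° − 98.93° = -19.42°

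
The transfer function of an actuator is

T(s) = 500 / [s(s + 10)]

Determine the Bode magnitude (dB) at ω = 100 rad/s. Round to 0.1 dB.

-26.1 dB

At s = jω = j100:
pole (s+10): 10 + j100 → |·| = √(10²+100²) = √10100 ≈ 100.5, ∠ = arctan(100/10) ≈ 84.29°
pole at origin: |s| = 100, ∠ = 90.00° (in denominator)
|T| = 500 / 10050 ≈ 0.049751
Gain = 20 log₁₀(0.049751) ≈ -26.06 dB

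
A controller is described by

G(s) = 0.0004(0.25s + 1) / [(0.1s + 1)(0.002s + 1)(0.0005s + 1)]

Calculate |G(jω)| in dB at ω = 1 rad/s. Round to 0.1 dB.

-67.7 dB

At ω = 1 rad/s:
zero (1 + j1·0.25) = 1 + j0.25 → |·| ≈ 1.0308, ∠ ≈ 14.04°
pole (1 + j1·0.1) = 1 + j0.1 → |·| ≈ 1.005, ∠ ≈ 5.71°
pole (1 + j1·0.002) = 1 + j0.002 → |·| ≈ 1, ∠ ≈ 0.11°
pole (1 + j1·0.0005) = 1 + j0.0005 → |·| ≈ 1, ∠ ≈ 0.03°
|G| = 0.0004 · 1.0308 / (1.005 · 1 · 1) ≈ 0.00041027
Gain = 20 log₁₀(0.00041027) ≈ -67.74 dB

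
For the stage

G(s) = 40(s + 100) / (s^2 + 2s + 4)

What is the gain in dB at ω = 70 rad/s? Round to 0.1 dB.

At s = jω = j70:
zero (s+100): 100 + j70 → |·| = √(100²+70²) = √14900 ≈ 122.07, ∠ = arctan(70/100) ≈ 34.99°
quadratic: (j70)² + 2·j70 + 4 = -4896 + j140 → |·| ≈ 4898, ∠ ≈ 178.36°
|G| = 40 · 122.07 / 4898 ≈ 0.9969
Gain = 20 log₁₀(0.9969) ≈ -0.03 dB

-0.0 dB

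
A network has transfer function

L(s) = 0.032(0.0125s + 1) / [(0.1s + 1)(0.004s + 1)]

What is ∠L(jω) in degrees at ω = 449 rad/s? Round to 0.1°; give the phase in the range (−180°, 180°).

-69.7°

At ω = 449 rad/s:
zero (1 + j449·0.0125) = 1 + j5.6125 → |·| ≈ 5.7009, ∠ ≈ 79.90°
pole (1 + j449·0.1) = 1 + j44.9 → |·| ≈ 44.911, ∠ ≈ 88.72°
pole (1 + j449·0.004) = 1 + j1.796 → |·| ≈ 2.0556, ∠ ≈ 60.89°
∠L = (79.90°) − (88.72° + 60.89°) = -69.71°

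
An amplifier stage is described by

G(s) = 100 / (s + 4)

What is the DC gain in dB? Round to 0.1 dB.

28.0 dB

G(0) = 100 / 4 = 25
20 log₁₀(25) ≈ 27.96 dB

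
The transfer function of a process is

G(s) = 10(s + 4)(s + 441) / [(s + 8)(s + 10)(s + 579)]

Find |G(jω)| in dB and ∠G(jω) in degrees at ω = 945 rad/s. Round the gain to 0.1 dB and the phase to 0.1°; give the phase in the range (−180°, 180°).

-40.0 dB, -82.7°

At s = jω = j945:
zero (s+4): 4 + j945 → |·| = √(4²+945²) = √893041 ≈ 945.01, ∠ = arctan(945/4) ≈ 89.76°
zero (s+441): 441 + j945 → |·| = √(441²+945²) = √1087506 ≈ 1042.8, ∠ = arctan(945/441) ≈ 64.98°
pole (s+8): 8 + j945 → |·| = √(8²+945²) = √893089 ≈ 945.03, ∠ = arctan(945/8) ≈ 89.51°
pole (s+10): 10 + j945 → |·| = √(10²+945²) = √893125 ≈ 945.05, ∠ = arctan(945/10) ≈ 89.39°
pole (s+579): 579 + j945 → |·| = √(579²+945²) = √1228266 ≈ 1108.3, ∠ = arctan(945/579) ≈ 58.50°
|G| = 10 · 9.8546e+05 / 9.8982e+08 ≈ 0.009956
Gain = 20 log₁₀(0.009956) ≈ -40.04 dB
∠G = 154.74° − 237.40° = -82.66°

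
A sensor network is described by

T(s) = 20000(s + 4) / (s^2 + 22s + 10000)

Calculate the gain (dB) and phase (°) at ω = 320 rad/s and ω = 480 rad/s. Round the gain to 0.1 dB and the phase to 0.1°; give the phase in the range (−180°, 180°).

At s = jω = j320:
zero (s+4): 4 + j320 → |·| = √(4²+320²) = √102416 ≈ 320.02, ∠ = arctan(320/4) ≈ 89.28°
quadratic: (j320)² + 22·j320 + 10000 = -92400 + j7040 → |·| ≈ 92668, ∠ ≈ 175.64°
|T| = 20000 · 320.02 / 92668 ≈ 69.068
Gain = 20 log₁₀(69.068) ≈ 36.79 dB
∠T = 89.28° − 175.64° = -86.36°

At s = jω = j480:
zero (s+4): 4 + j480 → |·| = √(4²+480²) = √230416 ≈ 480.02, ∠ = arctan(480/4) ≈ 89.52°
quadratic: (j480)² + 22·j480 + 10000 = -220400 + j10560 → |·| ≈ 2.2065e+05, ∠ ≈ 177.26°
|T| = 20000 · 480.02 / 2.2065e+05 ≈ 43.51
Gain = 20 log₁₀(43.51) ≈ 32.77 dB
∠T = 89.52° − 177.26° = -87.74°

ω = 320: 36.8 dB, -86.4°; ω = 480: 32.8 dB, -87.7°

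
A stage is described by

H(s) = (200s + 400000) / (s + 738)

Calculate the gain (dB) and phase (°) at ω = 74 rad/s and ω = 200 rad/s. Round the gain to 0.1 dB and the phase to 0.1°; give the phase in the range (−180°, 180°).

ω = 74: 54.6 dB, -3.6°; ω = 200: 54.4 dB, -9.5°

Substitute s = j74:
Numerator: 200(j74) + 400000 = 400000 + j14800
Denominator: (j74) + 738 = 738 + j74
|N| = √(400000² + 14800²) ≈ 4.0027e+05, ∠N ≈ 2.12°
|D| = √(738² + 74²) ≈ 741.7, ∠D ≈ 5.73°
|H| = 4.0027e+05 / 741.7 ≈ 539.67
Gain = 20 log₁₀(539.67) ≈ 54.64 dB
∠H = 2.12° − 5.73° = -3.61°

Substitute s = j200:
Numerator: 200(j200) + 400000 = 400000 + j40000
Denominator: (j200) + 738 = 738 + j200
|N| = √(400000² + 40000²) ≈ 4.02e+05, ∠N ≈ 5.71°
|D| = √(738² + 200²) ≈ 764.62, ∠D ≈ 15.16°
|H| = 4.02e+05 / 764.62 ≈ 525.75
Gain = 20 log₁₀(525.75) ≈ 54.42 dB
∠H = 5.71° − 15.16° = -9.45°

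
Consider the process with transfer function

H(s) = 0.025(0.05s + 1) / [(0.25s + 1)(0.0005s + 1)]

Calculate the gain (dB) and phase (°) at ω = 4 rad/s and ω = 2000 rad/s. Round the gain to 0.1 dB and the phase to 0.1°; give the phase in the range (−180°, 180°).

At ω = 4 rad/s:
zero (1 + j4·0.05) = 1 + j0.2 → |·| ≈ 1.0198, ∠ ≈ 11.31°
pole (1 + j4·0.25) = 1 + j1 → |·| ≈ 1.4142, ∠ ≈ 45.00°
pole (1 + j4·0.0005) = 1 + j0.002 → |·| ≈ 1, ∠ ≈ 0.11°
|H| = 0.025 · 1.0198 / (1.4142 · 1) ≈ 0.018028
Gain = 20 log₁₀(0.018028) ≈ -34.88 dB
∠H = (11.31°) − (45.00° + 0.11°) = -33.80°

At ω = 2000 rad/s:
zero (1 + j2000·0.05) = 1 + j100 → |·| ≈ 100, ∠ ≈ 89.43°
pole (1 + j2000·0.25) = 1 + j500 → |·| ≈ 500, ∠ ≈ 89.89°
pole (1 + j2000·0.0005) = 1 + j1 → |·| ≈ 1.4142, ∠ ≈ 45.00°
|H| = 0.025 · 100 / (500 · 1.4142) ≈ 0.0035356
Gain = 20 log₁₀(0.0035356) ≈ -49.03 dB
∠H = (89.43°) − (89.89° + 45.00°) = -45.46°

ω = 4: -34.9 dB, -33.8°; ω = 2000: -49.0 dB, -45.5°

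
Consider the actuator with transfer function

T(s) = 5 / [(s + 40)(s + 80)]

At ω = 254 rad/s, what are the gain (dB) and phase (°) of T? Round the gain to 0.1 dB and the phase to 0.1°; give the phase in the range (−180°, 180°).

-82.7 dB, -153.6°

At s = jω = j254:
pole (s+40): 40 + j254 → |·| = √(40²+254²) = √66116 ≈ 257.13, ∠ = arctan(254/40) ≈ 81.05°
pole (s+80): 80 + j254 → |·| = √(80²+254²) = √70916 ≈ 266.3, ∠ = arctan(254/80) ≈ 72.52°
|T| = 5 / 68474 ≈ 7.302e-05
Gain = 20 log₁₀(7.302e-05) ≈ -82.73 dB
∠T = 0.00° − 153.57° = -153.57°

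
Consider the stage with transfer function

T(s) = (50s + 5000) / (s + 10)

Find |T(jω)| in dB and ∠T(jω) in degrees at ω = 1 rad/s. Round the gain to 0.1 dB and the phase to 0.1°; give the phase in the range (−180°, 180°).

53.9 dB, -5.1°

Substitute s = j1:
Numerator: 50(j1) + 5000 = 5000 + j50
Denominator: (j1) + 10 = 10 + j1
|N| = √(5000² + 50²) ≈ 5000.2, ∠N ≈ 0.57°
|D| = √(10² + 1²) ≈ 10.05, ∠D ≈ 5.71°
|T| = 5000.2 / 10.05 ≈ 497.53
Gain = 20 log₁₀(497.53) ≈ 53.94 dB
∠T = 0.57° − 5.71° = -5.14°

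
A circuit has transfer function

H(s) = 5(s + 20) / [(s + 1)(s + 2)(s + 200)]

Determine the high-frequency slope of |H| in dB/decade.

Each pole contributes −20 dB/decade at high frequency; each zero contributes +20 dB/decade.
Net: 1 zero(s) − 3 pole(s) → -40 dB/decade.

-40 dB/decade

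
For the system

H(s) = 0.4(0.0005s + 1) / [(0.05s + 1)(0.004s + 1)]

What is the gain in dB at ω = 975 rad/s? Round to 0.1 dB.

At ω = 975 rad/s:
zero (1 + j975·0.0005) = 1 + j0.4875 → |·| ≈ 1.1125, ∠ ≈ 25.99°
pole (1 + j975·0.05) = 1 + j48.75 → |·| ≈ 48.76, ∠ ≈ 88.82°
pole (1 + j975·0.004) = 1 + j3.9 → |·| ≈ 4.0262, ∠ ≈ 75.62°
|H| = 0.4 · 1.1125 / (48.76 · 4.0262) ≈ 0.0022667
Gain = 20 log₁₀(0.0022667) ≈ -52.89 dB

-52.9 dB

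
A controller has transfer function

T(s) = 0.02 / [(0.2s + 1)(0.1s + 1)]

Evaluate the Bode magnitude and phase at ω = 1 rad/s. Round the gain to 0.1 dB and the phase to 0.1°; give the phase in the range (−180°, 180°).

-34.2 dB, -17.0°

At ω = 1 rad/s:
pole (1 + j1·0.2) = 1 + j0.2 → |·| ≈ 1.0198, ∠ ≈ 11.31°
pole (1 + j1·0.1) = 1 + j0.1 → |·| ≈ 1.005, ∠ ≈ 5.71°
|T| = 0.02 · 1 / (1.0198 · 1.005) ≈ 0.019514
Gain = 20 log₁₀(0.019514) ≈ -34.19 dB
∠T = (0°) − (11.31° + 5.71°) = -17.02°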